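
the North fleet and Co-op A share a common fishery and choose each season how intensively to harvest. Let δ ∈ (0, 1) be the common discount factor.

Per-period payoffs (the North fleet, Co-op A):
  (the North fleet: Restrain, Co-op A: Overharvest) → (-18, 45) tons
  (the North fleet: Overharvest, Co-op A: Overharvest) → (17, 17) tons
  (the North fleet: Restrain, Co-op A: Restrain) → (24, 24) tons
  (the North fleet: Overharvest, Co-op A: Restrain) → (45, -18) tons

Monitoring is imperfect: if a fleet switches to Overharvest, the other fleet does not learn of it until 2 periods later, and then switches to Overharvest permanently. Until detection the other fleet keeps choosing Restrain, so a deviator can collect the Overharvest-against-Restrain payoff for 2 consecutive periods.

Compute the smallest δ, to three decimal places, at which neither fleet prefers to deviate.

0.866

Deviating for the 2 undetected periods gains 45−24 = 21 per period over cooperation, then loses 24−17 = 7 per period forever once punishment starts.
Gain: 21(1 + δ + … + δ^1); loss: 7·δ^2/(1−δ).
No profitable deviation ⇔ 21(1−δ^2) ≤ 7·δ^2, i.e. δ^2 ≥ 21/(21+7) = 3/4.
Hence δ ≥ (3/4)^(1/2) ≈ 0.866.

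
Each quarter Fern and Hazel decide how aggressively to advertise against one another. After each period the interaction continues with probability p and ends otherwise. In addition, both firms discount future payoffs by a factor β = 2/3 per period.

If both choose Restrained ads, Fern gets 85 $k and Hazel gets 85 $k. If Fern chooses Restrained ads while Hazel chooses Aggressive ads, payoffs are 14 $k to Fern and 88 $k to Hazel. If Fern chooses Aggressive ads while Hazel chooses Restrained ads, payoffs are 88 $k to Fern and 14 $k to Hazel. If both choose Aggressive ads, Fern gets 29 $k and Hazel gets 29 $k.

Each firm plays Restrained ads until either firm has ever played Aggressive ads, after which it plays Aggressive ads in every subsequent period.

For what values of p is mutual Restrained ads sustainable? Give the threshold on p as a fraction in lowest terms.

With continuation probability p and discount β, the effective per-period discount factor is βp.
Grim-trigger IC: βp ≥ (88−85)/(88−29) = 3/59.
So p ≥ (3/59)/(2/3) = 9/118.

9/118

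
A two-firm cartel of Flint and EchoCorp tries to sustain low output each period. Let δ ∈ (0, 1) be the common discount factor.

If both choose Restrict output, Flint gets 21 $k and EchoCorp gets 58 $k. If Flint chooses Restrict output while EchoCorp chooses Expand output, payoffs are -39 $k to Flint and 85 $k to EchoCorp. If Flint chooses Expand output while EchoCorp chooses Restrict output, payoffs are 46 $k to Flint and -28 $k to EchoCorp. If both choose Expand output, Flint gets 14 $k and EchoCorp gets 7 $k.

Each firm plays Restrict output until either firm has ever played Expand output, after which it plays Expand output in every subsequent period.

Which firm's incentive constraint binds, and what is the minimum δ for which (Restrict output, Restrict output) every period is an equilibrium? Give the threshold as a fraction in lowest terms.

Flint; δ ≥ 25/32

Flint's threshold: (46−21)/(46−14) = 25/32.
EchoCorp's threshold: (85−58)/(85−7) = 9/26.
25/32 > 9/26, so Flint binds and δ* = 25/32.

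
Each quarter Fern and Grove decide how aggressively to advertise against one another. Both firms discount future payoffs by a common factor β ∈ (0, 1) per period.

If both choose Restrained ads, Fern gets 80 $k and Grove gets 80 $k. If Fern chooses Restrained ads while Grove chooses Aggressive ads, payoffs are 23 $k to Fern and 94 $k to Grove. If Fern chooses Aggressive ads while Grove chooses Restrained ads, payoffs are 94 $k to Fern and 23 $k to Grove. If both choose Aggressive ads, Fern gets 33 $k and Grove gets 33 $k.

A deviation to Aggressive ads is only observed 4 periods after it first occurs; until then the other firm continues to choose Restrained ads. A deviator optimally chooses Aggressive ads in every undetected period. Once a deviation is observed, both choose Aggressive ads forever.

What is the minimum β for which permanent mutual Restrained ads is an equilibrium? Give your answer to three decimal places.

A deviator earns 94 for 4 periods, then 33 forever; cooperating earns 80 forever. Multiplying the IC by (1−β):
80 ≥ 94(1−β^4) + 33β^4, so 61·β^4 ≥ 14 and β^4 ≥ 14/61.
β ≥ (14/61)^(1/4) ≈ 0.692.

0.692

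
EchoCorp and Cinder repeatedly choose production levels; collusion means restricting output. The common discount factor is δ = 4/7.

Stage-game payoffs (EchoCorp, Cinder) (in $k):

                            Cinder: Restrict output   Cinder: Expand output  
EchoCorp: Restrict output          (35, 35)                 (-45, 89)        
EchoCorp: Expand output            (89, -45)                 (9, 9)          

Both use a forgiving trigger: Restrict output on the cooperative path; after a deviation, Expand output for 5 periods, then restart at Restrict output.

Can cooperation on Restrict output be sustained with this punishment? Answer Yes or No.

Comparing payoff streams over the 6 periods until play realigns: cooperate → 35(1+δ+…+δ^5); deviate → 89 + 9(δ+…+δ^5).
Cooperation is sustained iff (35−9)(δ+…+δ^5) ≥ 89−35.
δ+…+δ^5 = 4/7·(1−(4/7)^5)/(1−4/7) = 1.2521, and (89−35)/(35−9) = 2.0769.
1.2521 < 2.0769, so cooperation is not sustainable.

No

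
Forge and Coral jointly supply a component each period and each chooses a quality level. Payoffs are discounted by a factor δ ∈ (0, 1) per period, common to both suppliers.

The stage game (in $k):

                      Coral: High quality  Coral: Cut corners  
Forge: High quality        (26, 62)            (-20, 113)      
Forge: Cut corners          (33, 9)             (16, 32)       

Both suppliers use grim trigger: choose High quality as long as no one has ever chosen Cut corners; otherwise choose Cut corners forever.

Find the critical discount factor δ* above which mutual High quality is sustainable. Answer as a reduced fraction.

Forge: cooperation gives 26 each period; deviation gives 33 once then 16 forever.
  26/(1−δ) ≥ 33 + 16δ/(1−δ) ⇒ δ ≥ 7/17.
Coral: cooperation gives 62 each period; deviation gives 113 once then 32 forever.
  δ ≥ 51/81 = 17/27.
Both must hold, so the binding constraint is Coral's: δ ≥ 17/27.

17/27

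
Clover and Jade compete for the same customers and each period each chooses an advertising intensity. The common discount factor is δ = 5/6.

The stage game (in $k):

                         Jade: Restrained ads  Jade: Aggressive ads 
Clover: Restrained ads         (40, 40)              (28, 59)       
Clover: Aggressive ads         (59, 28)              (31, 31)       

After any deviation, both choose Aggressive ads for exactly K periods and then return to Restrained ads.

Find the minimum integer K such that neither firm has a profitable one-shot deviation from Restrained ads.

IC: δ(1−δ^K)/(1−δ) ≥ (59−40)/(40−31) = 19/9.
With δ = 5/6: need 1 − δ^K ≥ 19/9·(1−5/6)/(5/6), i.e. δ^K ≤ 0.5778.
Since (5/6)^3 = 0.5787 and (5/6)^4 = 0.4823, the smallest such K is 4.

4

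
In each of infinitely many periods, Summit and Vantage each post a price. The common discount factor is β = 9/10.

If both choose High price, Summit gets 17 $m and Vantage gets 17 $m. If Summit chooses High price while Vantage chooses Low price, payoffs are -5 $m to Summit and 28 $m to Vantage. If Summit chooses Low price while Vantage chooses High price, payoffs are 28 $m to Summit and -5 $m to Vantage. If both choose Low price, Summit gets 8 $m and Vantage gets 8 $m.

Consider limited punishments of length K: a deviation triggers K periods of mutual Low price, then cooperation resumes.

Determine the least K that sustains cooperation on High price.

IC: β(1−β^K)/(1−β) ≥ (28−17)/(17−8) = 11/9.
With β = 9/10: need 1 − β^K ≥ 11/9·(1−9/10)/(9/10), i.e. β^K ≤ 0.8642.
Since (9/10)^1 = 0.9000 and (9/10)^2 = 0.8100, the smallest such K is 2.

2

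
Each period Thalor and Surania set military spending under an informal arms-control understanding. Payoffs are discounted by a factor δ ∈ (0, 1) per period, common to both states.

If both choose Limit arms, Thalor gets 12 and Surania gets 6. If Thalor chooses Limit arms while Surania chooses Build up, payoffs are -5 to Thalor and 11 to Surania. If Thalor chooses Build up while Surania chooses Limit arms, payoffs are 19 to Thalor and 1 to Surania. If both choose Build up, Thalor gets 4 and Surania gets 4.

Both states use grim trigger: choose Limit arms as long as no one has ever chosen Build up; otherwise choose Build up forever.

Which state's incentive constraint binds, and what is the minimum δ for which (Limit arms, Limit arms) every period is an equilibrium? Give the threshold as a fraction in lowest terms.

Surania; δ ≥ 5/7

Thalor's threshold: (19−12)/(19−4) = 7/15.
Surania's threshold: (11−6)/(11−4) = 5/7.
7/15 < 5/7, so Surania binds and δ* = 5/7.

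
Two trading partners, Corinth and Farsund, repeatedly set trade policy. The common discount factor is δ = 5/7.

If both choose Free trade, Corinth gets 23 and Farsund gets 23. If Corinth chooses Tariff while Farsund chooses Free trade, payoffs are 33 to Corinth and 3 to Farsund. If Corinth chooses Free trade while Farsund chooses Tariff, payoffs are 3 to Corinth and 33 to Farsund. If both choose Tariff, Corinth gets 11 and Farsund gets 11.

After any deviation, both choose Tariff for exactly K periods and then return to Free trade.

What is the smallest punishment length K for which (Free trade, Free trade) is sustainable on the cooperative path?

2

No profitable deviation requires (23−11)(δ+…+δ^K) ≥ 33−23, i.e. δ+…+δ^K ≥ 5/6 ≈ 0.8333.
With δ = 5/7, the partial sums are K=1: 0.7143, K=2: 1.2245.
K = 2 is the first length at which the sum reaches 0.8333.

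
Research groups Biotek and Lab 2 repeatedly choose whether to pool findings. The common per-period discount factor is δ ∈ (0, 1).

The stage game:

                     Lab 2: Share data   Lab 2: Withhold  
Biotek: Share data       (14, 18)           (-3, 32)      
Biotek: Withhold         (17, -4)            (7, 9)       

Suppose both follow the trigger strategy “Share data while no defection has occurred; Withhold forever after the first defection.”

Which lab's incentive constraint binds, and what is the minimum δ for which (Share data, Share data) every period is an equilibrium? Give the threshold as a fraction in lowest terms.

Lab 2; δ ≥ 14/23

Biotek: cooperation gives 14 each period; deviation gives 17 once then 7 forever.
  14/(1−δ) ≥ 17 + 7δ/(1−δ) ⇒ δ ≥ 3/10.
Lab 2: cooperation gives 18 each period; deviation gives 32 once then 9 forever.
  δ ≥ 14/23.
Both must hold, so the binding constraint is Lab 2's: δ ≥ 14/23.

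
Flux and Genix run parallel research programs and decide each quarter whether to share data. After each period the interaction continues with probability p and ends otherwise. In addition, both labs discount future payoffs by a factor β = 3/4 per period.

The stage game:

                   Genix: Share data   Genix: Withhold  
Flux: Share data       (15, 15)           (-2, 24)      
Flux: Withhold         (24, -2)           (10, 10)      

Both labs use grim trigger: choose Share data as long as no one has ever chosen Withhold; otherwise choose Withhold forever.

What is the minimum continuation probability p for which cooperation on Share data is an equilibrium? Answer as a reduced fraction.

6/7

With continuation probability p and discount β, the effective per-period discount factor is βp.
Grim-trigger IC: βp ≥ (24−15)/(24−10) = 9/14.
So p ≥ (9/14)/(3/4) = 6/7.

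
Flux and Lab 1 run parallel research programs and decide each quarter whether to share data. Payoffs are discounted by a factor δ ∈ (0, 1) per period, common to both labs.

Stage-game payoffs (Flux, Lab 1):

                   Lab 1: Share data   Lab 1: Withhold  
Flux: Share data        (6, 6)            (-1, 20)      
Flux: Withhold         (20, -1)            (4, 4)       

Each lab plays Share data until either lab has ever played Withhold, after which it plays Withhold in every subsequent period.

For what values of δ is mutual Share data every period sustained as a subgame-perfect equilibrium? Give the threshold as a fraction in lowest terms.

Under grim trigger the critical discount factor is (T−C)/(T−P) with T = 20, C = 6, P = 4.
δ* = (20−6)/(20−4) = 14/16 = 7/8.

7/8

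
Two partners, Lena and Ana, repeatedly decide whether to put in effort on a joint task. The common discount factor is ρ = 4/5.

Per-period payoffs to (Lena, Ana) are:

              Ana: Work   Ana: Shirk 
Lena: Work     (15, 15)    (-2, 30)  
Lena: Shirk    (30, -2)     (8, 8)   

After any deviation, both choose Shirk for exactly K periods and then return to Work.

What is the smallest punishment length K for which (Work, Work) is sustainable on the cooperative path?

4

Need Σ_{k=1}^{K} ρ^k ≥ (30−15)/(15−8) = 2.1429 at ρ = 4/5.
At K = 3 the sum is 1.9520 < 2.1429; at K = 4 it is 2.3616 ≥ 2.1429.
So the minimum punishment length is K = 4.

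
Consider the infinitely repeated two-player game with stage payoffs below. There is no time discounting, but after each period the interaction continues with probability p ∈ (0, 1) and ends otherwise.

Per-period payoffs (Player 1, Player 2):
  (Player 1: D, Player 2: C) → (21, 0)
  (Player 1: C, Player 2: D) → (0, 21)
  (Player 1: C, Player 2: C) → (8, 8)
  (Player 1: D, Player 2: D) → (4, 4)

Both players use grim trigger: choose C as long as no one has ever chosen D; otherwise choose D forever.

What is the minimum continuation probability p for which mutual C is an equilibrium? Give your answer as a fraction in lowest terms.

13/17

Expected cooperation value is 8 + p·8 + p²·8 + … = 8/(1−p); deviation gives 21 + p·4/(1−p).
8 ≥ 21(1−p) + 4p ⇒ 17p ≥ 13 ⇒ p ≥ 13/17.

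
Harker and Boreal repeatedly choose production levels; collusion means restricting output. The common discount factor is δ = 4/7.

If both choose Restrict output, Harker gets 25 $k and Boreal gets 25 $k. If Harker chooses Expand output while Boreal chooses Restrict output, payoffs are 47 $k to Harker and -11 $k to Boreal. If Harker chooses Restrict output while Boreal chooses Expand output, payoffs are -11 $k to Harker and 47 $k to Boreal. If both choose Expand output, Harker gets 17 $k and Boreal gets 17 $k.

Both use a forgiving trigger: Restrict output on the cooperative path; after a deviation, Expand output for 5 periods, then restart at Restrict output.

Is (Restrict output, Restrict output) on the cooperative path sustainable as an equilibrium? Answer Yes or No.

No

Comparing payoff streams over the 6 periods until play realigns: cooperate → 25(1+δ+…+δ^5); deviate → 47 + 17(δ+…+δ^5).
Cooperation is sustained iff (25−17)(δ+…+δ^5) ≥ 47−25.
δ+…+δ^5 = 4/7·(1−(4/7)^5)/(1−4/7) = 1.2521, and (47−25)/(25−17) = 2.7500.
1.2521 < 2.7500, so cooperation is not sustainable.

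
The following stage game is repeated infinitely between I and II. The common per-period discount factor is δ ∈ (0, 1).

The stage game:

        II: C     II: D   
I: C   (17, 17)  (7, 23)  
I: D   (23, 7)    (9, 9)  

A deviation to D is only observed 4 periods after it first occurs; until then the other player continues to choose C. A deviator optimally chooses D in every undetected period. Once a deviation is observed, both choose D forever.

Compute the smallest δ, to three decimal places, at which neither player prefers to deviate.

Deviating for the 4 undetected periods gains 23−17 = 6 per period over cooperation, then loses 17−9 = 8 per period forever once punishment starts.
Gain: 6(1 + δ + … + δ^3); loss: 8·δ^4/(1−δ).
No profitable deviation ⇔ 6(1−δ^4) ≤ 8·δ^4, i.e. δ^4 ≥ 6/(6+8) = 3/7.
Hence δ ≥ (3/7)^(1/4) ≈ 0.809.

0.809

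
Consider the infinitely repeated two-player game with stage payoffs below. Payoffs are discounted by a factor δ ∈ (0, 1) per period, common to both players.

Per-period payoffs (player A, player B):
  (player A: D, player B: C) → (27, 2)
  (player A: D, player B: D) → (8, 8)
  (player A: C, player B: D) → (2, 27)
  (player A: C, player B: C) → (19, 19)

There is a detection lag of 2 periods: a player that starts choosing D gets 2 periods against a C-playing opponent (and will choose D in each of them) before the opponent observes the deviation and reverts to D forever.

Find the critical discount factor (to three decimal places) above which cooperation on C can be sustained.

0.649

A deviator earns 27 for 2 periods, then 8 forever; cooperating earns 19 forever. Multiplying the IC by (1−δ):
19 ≥ 27(1−δ^2) + 8δ^2, so 19·δ^2 ≥ 8 and δ^2 ≥ 8/19.
δ ≥ (8/19)^(1/2) ≈ 0.649.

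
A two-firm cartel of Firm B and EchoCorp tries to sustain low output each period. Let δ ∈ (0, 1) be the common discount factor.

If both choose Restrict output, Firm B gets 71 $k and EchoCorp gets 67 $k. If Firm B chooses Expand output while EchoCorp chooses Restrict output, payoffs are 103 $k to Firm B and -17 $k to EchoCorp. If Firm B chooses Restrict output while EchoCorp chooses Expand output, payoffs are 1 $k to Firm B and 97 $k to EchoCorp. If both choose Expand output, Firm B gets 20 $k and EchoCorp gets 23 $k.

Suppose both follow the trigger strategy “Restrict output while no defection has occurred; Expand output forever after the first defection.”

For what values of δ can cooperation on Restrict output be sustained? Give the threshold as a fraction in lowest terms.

Firm B's threshold: (103−71)/(103−20) = 32/83.
EchoCorp's threshold: (97−67)/(97−23) = 15/37.
32/83 < 15/37, so EchoCorp binds and δ* = 15/37.

15/37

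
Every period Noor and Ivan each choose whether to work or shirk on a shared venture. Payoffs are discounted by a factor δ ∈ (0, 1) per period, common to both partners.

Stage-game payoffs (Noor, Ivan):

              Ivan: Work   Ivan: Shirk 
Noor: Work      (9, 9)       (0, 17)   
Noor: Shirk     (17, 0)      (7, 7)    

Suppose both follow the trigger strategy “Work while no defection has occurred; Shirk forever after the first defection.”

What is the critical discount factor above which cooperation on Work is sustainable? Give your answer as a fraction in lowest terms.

Under grim trigger the critical discount factor is (T−C)/(T−P) with T = 17, C = 9, P = 7.
δ* = (17−9)/(17−7) = 8/10 = 4/5.

4/5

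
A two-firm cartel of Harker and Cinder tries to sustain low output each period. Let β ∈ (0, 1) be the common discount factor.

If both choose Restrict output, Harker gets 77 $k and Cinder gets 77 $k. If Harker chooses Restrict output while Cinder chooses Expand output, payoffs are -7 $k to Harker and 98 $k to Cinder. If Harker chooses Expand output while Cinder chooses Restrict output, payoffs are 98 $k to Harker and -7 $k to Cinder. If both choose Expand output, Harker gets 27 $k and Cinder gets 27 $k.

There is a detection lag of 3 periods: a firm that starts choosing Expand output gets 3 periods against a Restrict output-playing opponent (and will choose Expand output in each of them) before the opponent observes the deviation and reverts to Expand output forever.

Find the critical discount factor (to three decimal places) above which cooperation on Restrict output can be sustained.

The best deviation is to choose Expand output for all 3 undetected periods, earning 98 each, then 27 forever once detected.
Deviation value: 98(1−β^3)/(1−β) + 27β^3/(1−β); cooperation value: 77/(1−β).
IC: 77 ≥ 98(1−β^3) + 27β^3 = 98 − 71β^3.
So β^3 ≥ 21/71, giving β ≥ (21/71)^(1/3) ≈ 0.666.

0.666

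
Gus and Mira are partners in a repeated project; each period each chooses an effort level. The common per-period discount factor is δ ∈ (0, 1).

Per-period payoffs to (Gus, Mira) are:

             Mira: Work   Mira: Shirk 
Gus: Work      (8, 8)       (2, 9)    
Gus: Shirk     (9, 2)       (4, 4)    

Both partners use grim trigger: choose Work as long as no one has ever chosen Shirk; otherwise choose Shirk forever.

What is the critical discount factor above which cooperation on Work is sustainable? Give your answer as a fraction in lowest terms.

1/5

One-period gain from deviating is 9 − 8 = 1. The loss is 8 − 4 = 4 in every subsequent period, with present value 4·δ/(1−δ).
Deviation is unprofitable when 4·δ/(1−δ) ≥ 1, i.e. δ/(1−δ) ≥ 1/4.
Equivalently δ ≥ 1/(1+4) = 1/5.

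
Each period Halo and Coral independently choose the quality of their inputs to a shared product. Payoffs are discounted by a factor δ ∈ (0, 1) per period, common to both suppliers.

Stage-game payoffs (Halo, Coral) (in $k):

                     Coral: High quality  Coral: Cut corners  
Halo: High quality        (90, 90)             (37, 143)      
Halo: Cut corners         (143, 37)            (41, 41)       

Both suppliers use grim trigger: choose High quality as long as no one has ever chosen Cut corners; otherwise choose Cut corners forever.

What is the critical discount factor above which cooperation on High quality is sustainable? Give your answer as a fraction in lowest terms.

Under grim trigger the critical discount factor is (T−C)/(T−P) with T = 143, C = 90, P = 41.
δ* = (143−90)/(143−41) = 53/102.

53/102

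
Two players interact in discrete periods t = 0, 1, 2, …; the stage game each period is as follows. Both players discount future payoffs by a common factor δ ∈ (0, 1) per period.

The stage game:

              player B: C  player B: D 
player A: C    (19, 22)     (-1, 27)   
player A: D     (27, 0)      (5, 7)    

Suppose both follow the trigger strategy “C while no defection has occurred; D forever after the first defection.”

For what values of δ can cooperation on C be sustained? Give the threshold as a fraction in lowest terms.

For player A: deviation gain 27−19 = 8, per-period punishment loss 19−5 = 14. IC gives δ ≥ 8/22 = 4/11.
For player B: gain 5, loss 15 per period, so δ ≥ 5/20 = 1/4.
The tighter constraint is player A's, so cooperation needs δ ≥ 4/11.

4/11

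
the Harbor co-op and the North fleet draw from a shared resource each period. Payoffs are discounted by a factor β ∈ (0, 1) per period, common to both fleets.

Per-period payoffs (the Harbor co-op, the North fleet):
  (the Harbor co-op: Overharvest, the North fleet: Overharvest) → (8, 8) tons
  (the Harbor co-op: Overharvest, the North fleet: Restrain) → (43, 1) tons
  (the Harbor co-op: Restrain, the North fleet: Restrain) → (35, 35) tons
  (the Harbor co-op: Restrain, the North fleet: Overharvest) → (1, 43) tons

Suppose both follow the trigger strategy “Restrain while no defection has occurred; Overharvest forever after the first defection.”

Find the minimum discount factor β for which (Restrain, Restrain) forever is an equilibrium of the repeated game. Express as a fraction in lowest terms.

8/35

Under grim trigger the critical discount factor is (T−C)/(T−P) with T = 43, C = 35, P = 8.
β* = (43−35)/(43−8) = 8/35.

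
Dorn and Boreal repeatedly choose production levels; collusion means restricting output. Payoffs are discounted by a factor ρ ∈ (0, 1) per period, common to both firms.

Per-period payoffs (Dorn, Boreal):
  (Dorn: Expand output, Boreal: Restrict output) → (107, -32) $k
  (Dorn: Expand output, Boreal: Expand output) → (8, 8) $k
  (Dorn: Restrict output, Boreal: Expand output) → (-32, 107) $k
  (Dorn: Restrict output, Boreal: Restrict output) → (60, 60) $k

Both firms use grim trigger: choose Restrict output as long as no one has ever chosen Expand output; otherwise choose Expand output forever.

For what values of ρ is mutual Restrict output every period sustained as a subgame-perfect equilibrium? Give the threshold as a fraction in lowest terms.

Under grim trigger the critical discount factor is (T−C)/(T−P) with T = 107, C = 60, P = 8.
ρ* = (107−60)/(107−8) = 47/99.

47/99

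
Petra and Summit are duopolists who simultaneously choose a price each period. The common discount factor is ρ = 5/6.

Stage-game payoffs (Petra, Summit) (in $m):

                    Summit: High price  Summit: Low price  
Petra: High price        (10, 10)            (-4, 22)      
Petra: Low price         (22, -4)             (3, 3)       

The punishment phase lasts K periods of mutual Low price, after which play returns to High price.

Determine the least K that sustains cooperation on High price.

3

Need Σ_{k=1}^{K} ρ^k ≥ (22−10)/(10−3) = 1.7143 at ρ = 5/6.
At K = 2 the sum is 1.5278 < 1.7143; at K = 3 it is 2.1065 ≥ 1.7143.
So the minimum punishment length is K = 3.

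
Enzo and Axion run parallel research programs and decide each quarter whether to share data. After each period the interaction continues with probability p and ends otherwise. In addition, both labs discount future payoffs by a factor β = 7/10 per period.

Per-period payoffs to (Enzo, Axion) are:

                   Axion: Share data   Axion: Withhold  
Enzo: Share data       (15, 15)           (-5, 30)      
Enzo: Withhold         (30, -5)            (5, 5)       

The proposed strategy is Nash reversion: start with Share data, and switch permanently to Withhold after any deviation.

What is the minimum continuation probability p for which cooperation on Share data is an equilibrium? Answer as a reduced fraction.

With continuation probability p and discount β, the effective per-period discount factor is βp.
Grim-trigger IC: βp ≥ (30−15)/(30−5) = 3/5.
So p ≥ (3/5)/(7/10) = 6/7.

6/7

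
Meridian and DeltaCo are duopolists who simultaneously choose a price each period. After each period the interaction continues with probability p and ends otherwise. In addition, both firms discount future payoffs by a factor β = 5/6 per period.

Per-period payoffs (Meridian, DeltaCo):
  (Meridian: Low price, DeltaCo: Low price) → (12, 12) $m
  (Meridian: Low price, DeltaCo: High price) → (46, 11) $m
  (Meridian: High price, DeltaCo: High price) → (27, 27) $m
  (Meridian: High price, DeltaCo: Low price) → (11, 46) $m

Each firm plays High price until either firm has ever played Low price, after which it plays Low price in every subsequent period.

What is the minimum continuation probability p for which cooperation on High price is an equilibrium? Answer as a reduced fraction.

57/85

With continuation probability p and discount β, the effective per-period discount factor is βp.
Grim-trigger IC: βp ≥ (46−27)/(46−12) = 19/34.
So p ≥ (19/34)/(5/6) = 57/85.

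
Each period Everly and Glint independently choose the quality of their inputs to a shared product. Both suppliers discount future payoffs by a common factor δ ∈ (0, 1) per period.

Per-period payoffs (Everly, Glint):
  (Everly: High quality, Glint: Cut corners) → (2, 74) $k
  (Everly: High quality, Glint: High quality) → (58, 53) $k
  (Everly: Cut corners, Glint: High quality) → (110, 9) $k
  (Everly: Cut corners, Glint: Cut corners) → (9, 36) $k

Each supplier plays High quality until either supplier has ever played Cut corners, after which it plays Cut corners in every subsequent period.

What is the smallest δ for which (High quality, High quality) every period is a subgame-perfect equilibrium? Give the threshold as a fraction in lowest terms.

21/38

Everly's threshold: (110−58)/(110−9) = 52/101.
Glint's threshold: (74−53)/(74−36) = 21/38.
52/101 < 21/38, so Glint binds and δ* = 21/38.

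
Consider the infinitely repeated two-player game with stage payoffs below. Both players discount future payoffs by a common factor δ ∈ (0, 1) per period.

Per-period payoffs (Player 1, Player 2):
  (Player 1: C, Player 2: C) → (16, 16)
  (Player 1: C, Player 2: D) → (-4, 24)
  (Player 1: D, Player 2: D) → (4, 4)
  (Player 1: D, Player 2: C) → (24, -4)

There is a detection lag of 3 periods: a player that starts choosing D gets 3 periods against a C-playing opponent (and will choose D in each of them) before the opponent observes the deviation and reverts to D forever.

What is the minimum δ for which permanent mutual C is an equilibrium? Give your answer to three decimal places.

0.737

A deviator earns 24 for 3 periods, then 4 forever; cooperating earns 16 forever. Multiplying the IC by (1−δ):
16 ≥ 24(1−δ^3) + 4δ^3, so 20·δ^3 ≥ 8 and δ^3 ≥ 2/5.
δ ≥ (2/5)^(1/3) ≈ 0.737.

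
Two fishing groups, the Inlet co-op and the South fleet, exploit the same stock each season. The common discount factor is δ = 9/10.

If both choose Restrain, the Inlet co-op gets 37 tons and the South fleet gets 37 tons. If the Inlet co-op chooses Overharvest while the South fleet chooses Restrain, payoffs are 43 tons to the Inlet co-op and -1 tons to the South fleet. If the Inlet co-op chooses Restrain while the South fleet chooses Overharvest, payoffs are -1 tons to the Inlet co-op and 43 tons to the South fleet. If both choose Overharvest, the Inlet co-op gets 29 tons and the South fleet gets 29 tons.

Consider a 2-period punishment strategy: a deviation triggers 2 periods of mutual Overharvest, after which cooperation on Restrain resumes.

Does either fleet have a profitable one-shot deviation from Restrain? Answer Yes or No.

No

A one-shot deviation gives 43 now, then 29 for 2 periods, then back to 37.
Gain from deviating: (43−37) today; loss: (37−29) in each of the next 2 periods.
No-deviation condition: (37−29)(δ+…+δ^2) ≥ 43−37, i.e. δ+…+δ^2 ≥ 3/4.
At δ = 9/10: δ+…+δ^2 = 1.7100 ≥ 0.7500.
So cooperation is sustainable.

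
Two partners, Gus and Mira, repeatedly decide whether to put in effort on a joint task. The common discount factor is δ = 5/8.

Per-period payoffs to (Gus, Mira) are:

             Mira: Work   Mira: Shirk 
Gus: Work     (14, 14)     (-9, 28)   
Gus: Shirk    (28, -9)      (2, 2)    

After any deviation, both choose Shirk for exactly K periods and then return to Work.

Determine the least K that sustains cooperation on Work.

3

Need Σ_{k=1}^{K} δ^k ≥ (28−14)/(14−2) = 1.1667 at δ = 5/8.
At K = 2 the sum is 1.0156 < 1.1667; at K = 3 it is 1.2598 ≥ 1.1667.
So the minimum punishment length is K = 3.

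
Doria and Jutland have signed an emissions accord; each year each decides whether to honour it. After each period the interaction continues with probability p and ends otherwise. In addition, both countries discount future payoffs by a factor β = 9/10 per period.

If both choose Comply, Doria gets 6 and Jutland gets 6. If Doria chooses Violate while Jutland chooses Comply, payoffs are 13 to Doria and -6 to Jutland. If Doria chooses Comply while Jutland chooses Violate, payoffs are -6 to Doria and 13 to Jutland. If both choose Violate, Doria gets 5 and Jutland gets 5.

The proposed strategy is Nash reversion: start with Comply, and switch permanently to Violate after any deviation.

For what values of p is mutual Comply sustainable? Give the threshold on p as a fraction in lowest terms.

35/36

Expected continuation weight on next period's payoff is β·p = 9/10·p, which plays the role of the discount factor.
Cooperation requires 9/10·p ≥ (13−6)/(13−5) = 7/8, hence p ≥ 35/36.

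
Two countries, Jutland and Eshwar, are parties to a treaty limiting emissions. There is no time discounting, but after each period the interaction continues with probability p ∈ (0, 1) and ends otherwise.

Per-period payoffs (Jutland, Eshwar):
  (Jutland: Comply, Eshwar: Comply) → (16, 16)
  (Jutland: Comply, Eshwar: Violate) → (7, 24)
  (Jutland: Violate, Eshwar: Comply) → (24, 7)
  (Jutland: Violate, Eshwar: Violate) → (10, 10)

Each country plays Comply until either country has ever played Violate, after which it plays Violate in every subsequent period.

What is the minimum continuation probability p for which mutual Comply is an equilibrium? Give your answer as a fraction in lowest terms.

With no time discounting, the continuation probability p plays the role of the discount factor.
Grim-trigger IC: 16/(1−p) ≥ 24 + 10p/(1−p) ⇒ p ≥ (24−16)/(24−10) = 4/7.

4/7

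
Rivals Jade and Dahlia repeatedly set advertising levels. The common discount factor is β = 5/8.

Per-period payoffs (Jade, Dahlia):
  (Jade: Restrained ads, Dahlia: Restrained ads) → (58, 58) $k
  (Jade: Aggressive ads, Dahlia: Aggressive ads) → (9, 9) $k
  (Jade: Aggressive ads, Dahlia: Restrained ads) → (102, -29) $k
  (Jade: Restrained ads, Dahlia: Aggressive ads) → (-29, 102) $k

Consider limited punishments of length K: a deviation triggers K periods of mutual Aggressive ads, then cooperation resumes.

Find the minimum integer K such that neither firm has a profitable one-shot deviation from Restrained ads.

2

No profitable deviation requires (58−9)(β+…+β^K) ≥ 102−58, i.e. β+…+β^K ≥ 44/49 ≈ 0.8980.
With β = 5/8, the partial sums are K=1: 0.6250, K=2: 1.0156.
K = 2 is the first length at which the sum reaches 0.8980.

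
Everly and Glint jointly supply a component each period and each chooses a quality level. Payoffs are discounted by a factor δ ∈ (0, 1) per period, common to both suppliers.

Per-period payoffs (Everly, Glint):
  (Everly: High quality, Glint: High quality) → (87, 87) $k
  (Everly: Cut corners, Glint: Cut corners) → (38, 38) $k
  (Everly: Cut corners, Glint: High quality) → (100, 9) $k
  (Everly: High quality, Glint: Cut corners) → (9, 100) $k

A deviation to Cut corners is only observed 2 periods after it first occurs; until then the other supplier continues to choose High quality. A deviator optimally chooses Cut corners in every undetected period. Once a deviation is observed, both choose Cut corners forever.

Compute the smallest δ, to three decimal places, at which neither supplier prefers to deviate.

Deviating for the 2 undetected periods gains 100−87 = 13 per period over cooperation, then loses 87−38 = 49 per period forever once punishment starts.
Gain: 13(1 + δ + … + δ^1); loss: 49·δ^2/(1−δ).
No profitable deviation ⇔ 13(1−δ^2) ≤ 49·δ^2, i.e. δ^2 ≥ 13/(13+49) = 13/62.
Hence δ ≥ (13/62)^(1/2) ≈ 0.458.

0.458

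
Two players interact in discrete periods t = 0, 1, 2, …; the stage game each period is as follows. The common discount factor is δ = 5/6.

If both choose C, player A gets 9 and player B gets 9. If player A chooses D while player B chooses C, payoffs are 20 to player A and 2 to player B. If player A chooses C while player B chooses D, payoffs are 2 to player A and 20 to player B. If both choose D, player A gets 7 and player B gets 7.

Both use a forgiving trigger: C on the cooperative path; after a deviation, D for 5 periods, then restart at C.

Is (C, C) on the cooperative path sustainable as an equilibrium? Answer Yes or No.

No

Comparing payoff streams over the 6 periods until play realigns: cooperate → 9(1+δ+…+δ^5); deviate → 20 + 7(δ+…+δ^5).
Cooperation is sustained iff (9−7)(δ+…+δ^5) ≥ 20−9.
δ+…+δ^5 = 5/6·(1−(5/6)^5)/(1−5/6) = 2.9906, and (20−9)/(9−7) = 5.5000.
2.9906 < 5.5000, so cooperation is not sustainable.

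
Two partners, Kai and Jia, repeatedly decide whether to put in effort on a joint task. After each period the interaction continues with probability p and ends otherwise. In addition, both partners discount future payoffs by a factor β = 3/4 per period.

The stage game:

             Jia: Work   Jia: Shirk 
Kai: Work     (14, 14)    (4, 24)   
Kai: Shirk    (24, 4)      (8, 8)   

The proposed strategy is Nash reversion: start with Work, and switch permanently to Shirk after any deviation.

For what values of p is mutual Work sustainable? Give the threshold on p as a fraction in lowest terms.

5/6

Expected continuation weight on next period's payoff is β·p = 3/4·p, which plays the role of the discount factor.
Cooperation requires 3/4·p ≥ (24−14)/(24−8) = 5/8, hence p ≥ 5/6.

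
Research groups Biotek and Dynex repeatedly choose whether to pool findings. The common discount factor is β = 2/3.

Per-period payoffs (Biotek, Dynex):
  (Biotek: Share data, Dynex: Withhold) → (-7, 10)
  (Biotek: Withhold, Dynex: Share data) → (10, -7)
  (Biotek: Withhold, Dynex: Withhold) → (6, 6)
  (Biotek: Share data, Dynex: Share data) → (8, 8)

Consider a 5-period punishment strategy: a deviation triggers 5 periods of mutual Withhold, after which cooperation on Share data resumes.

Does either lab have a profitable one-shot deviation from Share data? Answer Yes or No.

No

A one-shot deviation gives 10 now, then 6 for 5 periods, then back to 8.
Gain from deviating: (10−8) today; loss: (8−6) in each of the next 5 periods.
No-deviation condition: (8−6)(β+…+β^5) ≥ 10−8, i.e. β+…+β^5 ≥ 1.
At β = 2/3: β+…+β^5 = 1.7366 ≥ 1.0000.
So cooperation is sustainable.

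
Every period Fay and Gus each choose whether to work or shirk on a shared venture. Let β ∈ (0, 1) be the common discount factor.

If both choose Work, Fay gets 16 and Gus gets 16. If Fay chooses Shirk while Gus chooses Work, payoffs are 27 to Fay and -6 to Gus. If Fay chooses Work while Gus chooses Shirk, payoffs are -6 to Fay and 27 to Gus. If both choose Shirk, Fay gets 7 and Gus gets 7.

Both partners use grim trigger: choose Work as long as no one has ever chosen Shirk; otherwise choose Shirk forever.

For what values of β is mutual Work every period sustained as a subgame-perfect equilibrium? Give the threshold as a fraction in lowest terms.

Under grim trigger the critical discount factor is (T−C)/(T−P) with T = 27, C = 16, P = 7.
β* = (27−16)/(27−7) = 11/20.

11/20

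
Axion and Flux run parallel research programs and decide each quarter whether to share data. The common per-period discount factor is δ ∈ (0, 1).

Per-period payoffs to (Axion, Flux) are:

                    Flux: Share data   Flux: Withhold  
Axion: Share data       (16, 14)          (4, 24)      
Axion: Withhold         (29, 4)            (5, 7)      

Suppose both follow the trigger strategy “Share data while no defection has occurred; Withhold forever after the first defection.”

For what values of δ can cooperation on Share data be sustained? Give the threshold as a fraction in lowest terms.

10/17

For Axion: deviation gain 29−16 = 13, per-period punishment loss 16−5 = 11. IC gives δ ≥ 13/24.
For Flux: gain 10, loss 7 per period, so δ ≥ 10/17.
The tighter constraint is Flux's, so cooperation needs δ ≥ 10/17.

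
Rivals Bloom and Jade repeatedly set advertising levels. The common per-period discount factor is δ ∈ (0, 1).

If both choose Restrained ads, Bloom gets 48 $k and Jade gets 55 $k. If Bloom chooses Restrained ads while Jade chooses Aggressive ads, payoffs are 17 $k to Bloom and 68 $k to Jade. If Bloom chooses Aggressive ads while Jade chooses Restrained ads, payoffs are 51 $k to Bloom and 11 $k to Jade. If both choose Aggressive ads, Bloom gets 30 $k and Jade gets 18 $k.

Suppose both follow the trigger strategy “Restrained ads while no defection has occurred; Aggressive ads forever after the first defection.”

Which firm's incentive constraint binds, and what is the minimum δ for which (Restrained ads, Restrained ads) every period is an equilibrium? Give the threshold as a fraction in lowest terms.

For Bloom: deviation gain 51−48 = 3, per-period punishment loss 48−30 = 18. IC gives δ ≥ 3/21 = 1/7.
For Jade: gain 13, loss 37 per period, so δ ≥ 13/50.
The tighter constraint is Jade's, so cooperation needs δ ≥ 13/50.

Jade; δ ≥ 13/50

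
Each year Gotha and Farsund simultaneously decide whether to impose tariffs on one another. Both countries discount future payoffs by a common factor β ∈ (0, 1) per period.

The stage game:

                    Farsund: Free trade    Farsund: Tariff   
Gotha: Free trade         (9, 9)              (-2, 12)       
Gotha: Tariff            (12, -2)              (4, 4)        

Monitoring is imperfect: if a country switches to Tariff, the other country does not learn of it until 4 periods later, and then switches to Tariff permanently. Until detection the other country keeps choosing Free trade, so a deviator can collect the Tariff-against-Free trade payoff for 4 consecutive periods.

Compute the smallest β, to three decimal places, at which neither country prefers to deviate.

A deviator earns 12 for 4 periods, then 4 forever; cooperating earns 9 forever. Multiplying the IC by (1−β):
9 ≥ 12(1−β^4) + 4β^4, so 8·β^4 ≥ 3 and β^4 ≥ 3/8.
β ≥ (3/8)^(1/4) ≈ 0.783.

0.783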